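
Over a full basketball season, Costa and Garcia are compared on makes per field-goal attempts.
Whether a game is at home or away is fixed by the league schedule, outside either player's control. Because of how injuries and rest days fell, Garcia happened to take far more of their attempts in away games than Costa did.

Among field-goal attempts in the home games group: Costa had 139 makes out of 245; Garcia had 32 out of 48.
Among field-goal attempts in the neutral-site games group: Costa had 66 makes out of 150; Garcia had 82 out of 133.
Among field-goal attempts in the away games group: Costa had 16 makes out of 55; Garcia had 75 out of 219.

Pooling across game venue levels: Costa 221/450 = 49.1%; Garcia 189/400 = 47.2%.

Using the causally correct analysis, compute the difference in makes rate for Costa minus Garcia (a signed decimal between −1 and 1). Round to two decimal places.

-0.11

Game venue is set before the player has any effect — it is not caused by the player — and it independently drives the outcome. That makes it a confounder, so the causal comparison is within game venue levels.
Adjusting over the population distribution of game venue: 0.345·(0.567−0.667) + 0.333·(0.440−0.617) + 0.322·(0.291−0.342) = -0.110.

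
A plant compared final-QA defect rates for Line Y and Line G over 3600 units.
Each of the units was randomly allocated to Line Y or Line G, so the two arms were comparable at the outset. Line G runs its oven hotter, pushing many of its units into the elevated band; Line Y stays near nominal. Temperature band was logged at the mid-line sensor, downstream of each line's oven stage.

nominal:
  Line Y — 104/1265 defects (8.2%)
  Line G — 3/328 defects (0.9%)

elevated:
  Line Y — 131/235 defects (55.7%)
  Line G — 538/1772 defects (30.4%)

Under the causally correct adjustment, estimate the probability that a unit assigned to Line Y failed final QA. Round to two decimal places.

0.16

In-process temperature band is recorded after the line and is itself shifted by it — it sits on the causal path from line to outcome. Conditioning on a mediator would strip out part of the effect we want; the pooled comparison gives the total causal effect.
So P(outcome | do(Line Y)) is just the pooled rate for Line Y: 235/1500 = 0.157.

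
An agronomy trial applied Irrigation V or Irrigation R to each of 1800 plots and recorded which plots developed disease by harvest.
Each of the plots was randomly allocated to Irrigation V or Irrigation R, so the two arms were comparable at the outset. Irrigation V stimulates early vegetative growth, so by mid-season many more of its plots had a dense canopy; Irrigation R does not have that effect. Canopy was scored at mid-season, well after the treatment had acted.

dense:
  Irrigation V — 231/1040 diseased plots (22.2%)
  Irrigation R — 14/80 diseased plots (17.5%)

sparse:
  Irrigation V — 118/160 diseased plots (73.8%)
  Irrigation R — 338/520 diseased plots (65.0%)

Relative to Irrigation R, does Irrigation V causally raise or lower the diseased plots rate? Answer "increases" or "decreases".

The mid-season canopy-specific comparison favours Irrigation R throughout, but the pooled figures favour Irrigation V. The question is whether to condition on mid-season canopy.
Because the irrigation influences mid-season canopy, mid-season canopy is a post-treatment mediator, not a confounder. Stratifying on it would bias the estimate; the causal effect is the crude pooled difference.
Pooled: Irrigation V 29.1% vs Irrigation R 58.7%; Irrigation V is lower overall.

decreases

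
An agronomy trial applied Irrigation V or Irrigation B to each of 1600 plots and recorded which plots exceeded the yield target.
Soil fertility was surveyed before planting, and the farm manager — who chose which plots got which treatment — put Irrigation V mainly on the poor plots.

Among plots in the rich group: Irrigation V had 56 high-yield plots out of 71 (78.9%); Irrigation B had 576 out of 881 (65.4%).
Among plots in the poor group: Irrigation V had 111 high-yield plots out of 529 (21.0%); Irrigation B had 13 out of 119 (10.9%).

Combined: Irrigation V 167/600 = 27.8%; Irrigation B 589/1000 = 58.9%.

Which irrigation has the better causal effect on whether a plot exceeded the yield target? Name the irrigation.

Since soil fertility is a pre-existing factor (not a product of the irrigation) and it affects the outcome on its own, it is a confounder. The stratified rates, not the pooled rate, identify the causal effect.
Within each level — rich: 78.9% vs 65.4%; poor: 21.0% vs 10.9% — Irrigation V is higher every time.

Irrigation V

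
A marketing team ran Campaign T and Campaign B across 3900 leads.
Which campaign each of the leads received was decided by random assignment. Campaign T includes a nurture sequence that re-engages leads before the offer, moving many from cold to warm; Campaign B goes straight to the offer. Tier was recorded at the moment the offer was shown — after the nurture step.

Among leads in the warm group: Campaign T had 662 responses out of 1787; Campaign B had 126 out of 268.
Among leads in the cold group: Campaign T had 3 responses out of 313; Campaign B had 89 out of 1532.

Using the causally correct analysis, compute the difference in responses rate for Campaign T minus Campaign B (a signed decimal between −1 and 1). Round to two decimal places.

+0.20

Engagement tier is downstream of the campaign. One should not condition on a consequence of treatment, so the overall rates are the right comparison.
The causal difference is the pooled difference: 0.317 − 0.119 = +0.197.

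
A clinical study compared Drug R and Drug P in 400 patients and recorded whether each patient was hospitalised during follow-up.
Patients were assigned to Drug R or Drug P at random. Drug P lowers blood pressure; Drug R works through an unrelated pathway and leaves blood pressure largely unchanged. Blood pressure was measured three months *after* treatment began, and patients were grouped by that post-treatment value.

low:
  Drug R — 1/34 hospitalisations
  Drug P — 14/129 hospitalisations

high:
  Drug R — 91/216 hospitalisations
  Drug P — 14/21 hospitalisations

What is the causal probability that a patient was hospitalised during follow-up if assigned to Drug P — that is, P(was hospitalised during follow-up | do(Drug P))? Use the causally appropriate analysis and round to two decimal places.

Blood pressure is downstream of the drug. One should not condition on a consequence of treatment, so the overall rates are the right comparison.
So P(outcome | do(Drug P)) is just the pooled rate for Drug P: 28/150 = 0.187.

0.19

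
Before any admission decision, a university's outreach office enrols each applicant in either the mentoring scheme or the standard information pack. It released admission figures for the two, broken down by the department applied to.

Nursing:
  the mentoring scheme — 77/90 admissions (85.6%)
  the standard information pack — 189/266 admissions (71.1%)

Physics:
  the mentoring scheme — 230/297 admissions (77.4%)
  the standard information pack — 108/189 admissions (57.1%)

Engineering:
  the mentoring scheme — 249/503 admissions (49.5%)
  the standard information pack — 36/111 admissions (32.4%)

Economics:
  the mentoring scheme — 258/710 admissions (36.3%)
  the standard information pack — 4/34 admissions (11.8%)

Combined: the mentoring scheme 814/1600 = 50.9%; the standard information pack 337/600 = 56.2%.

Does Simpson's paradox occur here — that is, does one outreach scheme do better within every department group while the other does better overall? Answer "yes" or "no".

Within each department level (Nursing 85.6% vs 71.1%; Physics 77.4% vs 57.1%; Engineering 49.5% vs 32.4%; Economics 36.3% vs 11.8%), the mentoring scheme has the higher rate every time. Pooled: 50.9% vs 56.2% — the standard information pack has the higher rate overall. The two comparisons disagree.

yes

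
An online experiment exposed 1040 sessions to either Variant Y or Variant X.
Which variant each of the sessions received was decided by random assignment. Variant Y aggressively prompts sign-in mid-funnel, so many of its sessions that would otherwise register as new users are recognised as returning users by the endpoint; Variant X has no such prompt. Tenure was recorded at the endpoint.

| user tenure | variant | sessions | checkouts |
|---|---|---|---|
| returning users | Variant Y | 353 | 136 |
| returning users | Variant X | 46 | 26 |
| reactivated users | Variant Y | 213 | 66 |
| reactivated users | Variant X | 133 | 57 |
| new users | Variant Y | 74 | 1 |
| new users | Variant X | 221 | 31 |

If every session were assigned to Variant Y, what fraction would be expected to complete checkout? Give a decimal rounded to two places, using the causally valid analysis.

0.32

Stratifying would compare variants among sessions the variants themselves sorted into user tenure groups — a form of selection on an intermediate. The unconditioned pooled rates give the total causal effect.
So P(outcome | do(Variant Y)) is just the pooled rate for Variant Y: 203/640 = 0.317.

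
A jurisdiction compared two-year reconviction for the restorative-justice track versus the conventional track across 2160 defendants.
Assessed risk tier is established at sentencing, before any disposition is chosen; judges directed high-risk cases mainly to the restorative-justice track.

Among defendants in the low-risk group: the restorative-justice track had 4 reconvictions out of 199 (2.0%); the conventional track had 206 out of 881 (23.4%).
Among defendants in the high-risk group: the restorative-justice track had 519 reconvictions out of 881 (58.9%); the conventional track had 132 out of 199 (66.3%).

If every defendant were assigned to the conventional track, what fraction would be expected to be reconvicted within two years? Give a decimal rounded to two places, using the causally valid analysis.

0.45

Assessed risk tier is set before the disposition has any effect — it is not caused by the disposition — and it independently drives the outcome. That makes it a confounder, so the causal comparison is within assessed risk tier levels.
Standardising the conventional track to the population assessed risk tier mix: 0.500·206/881 + 0.500·132/199 = 0.449.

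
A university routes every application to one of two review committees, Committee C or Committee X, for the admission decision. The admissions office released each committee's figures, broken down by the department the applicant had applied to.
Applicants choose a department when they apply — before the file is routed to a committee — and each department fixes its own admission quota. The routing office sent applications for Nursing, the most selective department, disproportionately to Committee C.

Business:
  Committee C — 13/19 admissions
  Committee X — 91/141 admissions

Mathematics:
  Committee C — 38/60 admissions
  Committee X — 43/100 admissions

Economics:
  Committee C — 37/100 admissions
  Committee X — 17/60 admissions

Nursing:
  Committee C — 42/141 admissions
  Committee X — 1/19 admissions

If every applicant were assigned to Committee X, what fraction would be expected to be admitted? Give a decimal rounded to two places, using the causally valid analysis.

0.35

Within every department level Committee C has the higher rate, yet pooled Committee X does — Simpson's reversal.
The imbalance in department arose from how applicants were allocated, not from anything the review committee did; and department independently affects the outcome. The pooled gap is confounded — condition on department.
Standardising Committee X to the population department mix: 0.250·91/141 + 0.250·43/100 + 0.250·17/60 + 0.250·1/19 = 0.353.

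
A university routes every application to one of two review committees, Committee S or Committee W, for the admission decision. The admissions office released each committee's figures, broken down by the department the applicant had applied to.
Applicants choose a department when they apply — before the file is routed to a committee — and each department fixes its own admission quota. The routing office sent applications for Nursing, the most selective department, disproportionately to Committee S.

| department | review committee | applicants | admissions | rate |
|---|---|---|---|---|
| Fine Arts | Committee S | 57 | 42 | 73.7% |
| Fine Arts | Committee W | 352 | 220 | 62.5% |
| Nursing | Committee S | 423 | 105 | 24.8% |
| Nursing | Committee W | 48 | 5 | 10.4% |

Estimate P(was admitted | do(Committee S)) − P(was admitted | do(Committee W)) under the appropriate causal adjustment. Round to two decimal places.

+0.13

The stratified and pooled comparisons disagree (Committee S wins within each department; Committee W wins overall), so the answer turns on the causal role of department.
Nothing the review committee does changes department; the imbalance is an allocation artefact. With department also predicting the outcome, the pooled figure is confounded, and the within-stratum comparison is the causal one.
Adjusting over the population distribution of department: 0.465·(0.737−0.625) + 0.535·(0.248−0.104) = +0.129.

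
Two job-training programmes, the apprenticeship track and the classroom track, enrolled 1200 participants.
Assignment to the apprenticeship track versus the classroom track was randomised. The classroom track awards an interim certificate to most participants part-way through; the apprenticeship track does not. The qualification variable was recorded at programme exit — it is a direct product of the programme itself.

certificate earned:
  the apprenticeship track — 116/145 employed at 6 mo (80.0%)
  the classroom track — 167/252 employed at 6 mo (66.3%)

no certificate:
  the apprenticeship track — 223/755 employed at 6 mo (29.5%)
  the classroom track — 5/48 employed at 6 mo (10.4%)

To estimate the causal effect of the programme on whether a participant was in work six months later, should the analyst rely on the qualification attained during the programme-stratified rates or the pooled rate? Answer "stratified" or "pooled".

The stratified and pooled comparisons disagree (the apprenticeship track wins within each qualification attained during the programme; the classroom track wins overall), so the answer turns on the causal role of qualification attained during the programme.
The distribution of qualification attained during the programme is itself part of what the programme does — it is an intermediate outcome. Holding it fixed would remove that part of the effect; the total effect is the pooled difference.
Pooled: the apprenticeship track 37.7% vs the classroom track 57.3%; the classroom track is higher overall.

pooled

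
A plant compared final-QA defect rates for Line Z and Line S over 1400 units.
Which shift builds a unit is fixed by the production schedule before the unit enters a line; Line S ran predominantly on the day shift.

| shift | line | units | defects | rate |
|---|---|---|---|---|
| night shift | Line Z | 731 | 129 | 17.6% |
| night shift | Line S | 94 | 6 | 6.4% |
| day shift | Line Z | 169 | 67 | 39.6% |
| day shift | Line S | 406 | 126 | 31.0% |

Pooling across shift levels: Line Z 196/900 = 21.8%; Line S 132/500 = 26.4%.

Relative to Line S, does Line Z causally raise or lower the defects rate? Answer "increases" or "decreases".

Line S is lower inside every shift stratum but Line Z is lower in aggregate. Whether to stratify depends on how shift relates to the line.
Shift satisfies the back-door criterion: it is not a descendant of the line, and it blocks the spurious path from line to outcome. Adjusting for it (i.e., using the within-shift rates) gives the causal effect.
Within each level — night shift: 17.6% vs 6.4%; day shift: 39.6% vs 31.0% — Line S is lower every time.

increases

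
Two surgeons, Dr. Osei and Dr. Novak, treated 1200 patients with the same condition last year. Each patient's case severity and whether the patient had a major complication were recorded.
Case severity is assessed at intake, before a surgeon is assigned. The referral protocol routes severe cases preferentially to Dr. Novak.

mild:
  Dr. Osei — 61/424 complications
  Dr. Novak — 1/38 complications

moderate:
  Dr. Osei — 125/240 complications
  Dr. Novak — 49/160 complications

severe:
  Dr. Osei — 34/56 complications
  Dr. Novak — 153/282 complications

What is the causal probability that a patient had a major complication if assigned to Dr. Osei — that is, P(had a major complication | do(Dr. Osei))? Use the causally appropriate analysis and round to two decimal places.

0.40

The case severity-specific comparison favours Dr. Novak throughout, but the pooled figures favour Dr. Osei. The question is whether to condition on case severity.
Nothing the surgeon does changes case severity; the imbalance is an allocation artefact. With case severity also predicting the outcome, the pooled figure is confounded, and the within-stratum comparison is the causal one.
Standardising Dr. Osei to the population case severity mix: 0.385·61/424 + 0.333·125/240 + 0.282·34/56 = 0.400.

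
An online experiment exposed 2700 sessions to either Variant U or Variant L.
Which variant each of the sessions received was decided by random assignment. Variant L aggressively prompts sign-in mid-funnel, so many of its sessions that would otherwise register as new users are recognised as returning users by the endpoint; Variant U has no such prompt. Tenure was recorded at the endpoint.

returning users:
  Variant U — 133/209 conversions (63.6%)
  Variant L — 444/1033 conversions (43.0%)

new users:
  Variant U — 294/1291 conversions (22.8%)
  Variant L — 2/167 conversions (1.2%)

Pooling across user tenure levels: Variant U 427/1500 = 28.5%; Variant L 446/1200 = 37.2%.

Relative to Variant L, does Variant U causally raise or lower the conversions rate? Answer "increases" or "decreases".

The stratified and pooled comparisons disagree (Variant U wins within each user tenure; Variant L wins overall), so the answer turns on the causal role of user tenure.
User tenure is downstream of the variant. One should not condition on a consequence of treatment, so the overall rates are the right comparison.
Pooled: Variant U 28.5% vs Variant L 37.2%; Variant L is higher overall.

decreases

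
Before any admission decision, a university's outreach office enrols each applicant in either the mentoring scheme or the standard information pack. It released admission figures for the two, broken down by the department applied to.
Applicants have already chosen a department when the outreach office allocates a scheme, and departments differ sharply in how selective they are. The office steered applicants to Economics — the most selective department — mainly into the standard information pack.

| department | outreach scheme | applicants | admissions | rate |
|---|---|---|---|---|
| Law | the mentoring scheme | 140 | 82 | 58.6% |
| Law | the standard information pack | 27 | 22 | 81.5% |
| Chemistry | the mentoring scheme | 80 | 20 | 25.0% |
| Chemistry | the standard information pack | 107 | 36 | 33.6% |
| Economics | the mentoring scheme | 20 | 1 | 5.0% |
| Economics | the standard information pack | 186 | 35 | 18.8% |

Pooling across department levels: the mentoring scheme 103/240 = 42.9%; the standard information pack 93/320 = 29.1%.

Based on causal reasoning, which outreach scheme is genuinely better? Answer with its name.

the standard information pack

Within every department level the standard information pack has the higher rate, yet pooled the mentoring scheme does — Simpson's reversal.
The imbalance in department arose from how applicants were allocated, not from anything the outreach scheme did; and department independently affects the outcome. The pooled gap is confounded — condition on department.
Within each level — Law: 58.6% vs 81.5%; Chemistry: 25.0% vs 33.6%; Economics: 5.0% vs 18.8% — the standard information pack is higher every time.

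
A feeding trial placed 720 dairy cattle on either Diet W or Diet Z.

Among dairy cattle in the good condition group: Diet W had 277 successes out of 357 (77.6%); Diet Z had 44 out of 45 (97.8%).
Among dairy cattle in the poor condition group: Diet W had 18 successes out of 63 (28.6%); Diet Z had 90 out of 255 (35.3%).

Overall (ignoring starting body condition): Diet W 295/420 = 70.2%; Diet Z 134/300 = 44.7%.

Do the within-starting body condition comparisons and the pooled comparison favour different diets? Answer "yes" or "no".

Within each starting body condition level (good condition 77.6% vs 97.8%; poor condition 28.6% vs 35.3%), Diet Z has the higher rate every time. Pooled: 70.2% vs 44.7% — Diet W has the higher rate overall. The two comparisons disagree.

yes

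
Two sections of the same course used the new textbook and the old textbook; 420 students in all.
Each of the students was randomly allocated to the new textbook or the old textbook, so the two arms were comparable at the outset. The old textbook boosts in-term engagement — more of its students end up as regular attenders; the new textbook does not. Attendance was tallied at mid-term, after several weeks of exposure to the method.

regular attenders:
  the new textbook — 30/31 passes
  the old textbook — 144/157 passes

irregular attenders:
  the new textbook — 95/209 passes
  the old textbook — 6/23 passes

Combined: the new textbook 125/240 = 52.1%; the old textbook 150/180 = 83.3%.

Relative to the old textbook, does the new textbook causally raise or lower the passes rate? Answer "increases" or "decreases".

decreases

Within every mid-term attendance level the new textbook has the higher rate, yet pooled the old textbook does — Simpson's reversal.
Because the teaching method influences mid-term attendance, mid-term attendance is a post-treatment mediator, not a confounder. Stratifying on it would bias the estimate; the causal effect is the crude pooled difference.
Pooled: the new textbook 52.1% vs the old textbook 83.3%; the old textbook is higher overall.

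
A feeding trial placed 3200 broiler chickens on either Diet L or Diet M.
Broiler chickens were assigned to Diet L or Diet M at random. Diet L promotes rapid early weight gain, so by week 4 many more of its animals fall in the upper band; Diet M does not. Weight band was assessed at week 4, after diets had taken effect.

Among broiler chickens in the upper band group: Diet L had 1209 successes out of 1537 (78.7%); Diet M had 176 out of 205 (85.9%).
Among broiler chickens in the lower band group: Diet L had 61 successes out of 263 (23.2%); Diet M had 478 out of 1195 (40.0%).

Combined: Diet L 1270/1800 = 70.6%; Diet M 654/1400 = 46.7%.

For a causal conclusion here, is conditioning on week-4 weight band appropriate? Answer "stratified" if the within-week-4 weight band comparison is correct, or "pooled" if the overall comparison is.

Within every week-4 weight band level Diet M has the higher rate, yet pooled Diet L does — Simpson's reversal.
Week-4 weight band lies on the pathway diet → week-4 weight band → outcome, so adjusting for it blocks the indirect effect. For the total causal effect of diet, use the unadjusted pooled rates.
Pooled: Diet L 70.6% vs Diet M 46.7%; Diet L is higher overall.

pooled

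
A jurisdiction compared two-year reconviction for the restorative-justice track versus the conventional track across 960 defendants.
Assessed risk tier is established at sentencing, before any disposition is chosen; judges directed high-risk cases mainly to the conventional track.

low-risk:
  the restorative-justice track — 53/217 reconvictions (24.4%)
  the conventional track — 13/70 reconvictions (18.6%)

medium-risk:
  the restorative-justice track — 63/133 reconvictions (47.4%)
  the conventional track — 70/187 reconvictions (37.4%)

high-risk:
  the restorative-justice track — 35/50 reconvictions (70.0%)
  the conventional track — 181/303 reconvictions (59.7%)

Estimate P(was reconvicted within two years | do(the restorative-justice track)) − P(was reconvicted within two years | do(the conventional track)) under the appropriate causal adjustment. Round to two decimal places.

Since assessed risk tier is a pre-existing factor (not a product of the disposition) and it affects the outcome on its own, it is a confounder. The stratified rates, not the pooled rate, identify the causal effect.
Adjusting over the population distribution of assessed risk tier: 0.299·(0.244−0.186) + 0.333·(0.474−0.374) + 0.368·(0.700−0.597) = +0.088.

+0.09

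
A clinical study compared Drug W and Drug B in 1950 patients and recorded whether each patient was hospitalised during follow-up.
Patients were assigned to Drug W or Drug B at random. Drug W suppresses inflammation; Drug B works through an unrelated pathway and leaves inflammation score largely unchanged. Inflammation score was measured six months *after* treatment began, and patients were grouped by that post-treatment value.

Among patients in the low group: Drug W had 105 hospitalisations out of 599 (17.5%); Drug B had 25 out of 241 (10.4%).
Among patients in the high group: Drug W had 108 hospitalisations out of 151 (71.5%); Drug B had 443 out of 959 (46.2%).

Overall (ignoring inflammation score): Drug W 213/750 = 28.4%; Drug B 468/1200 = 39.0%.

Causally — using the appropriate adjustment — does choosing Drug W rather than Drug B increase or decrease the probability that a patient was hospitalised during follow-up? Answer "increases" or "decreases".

Drug B is lower inside every inflammation score stratum but Drug W is lower in aggregate. Whether to stratify depends on how inflammation score relates to the drug.
The distribution of inflammation score is itself part of what the drug does — it is an intermediate outcome. Holding it fixed would remove that part of the effect; the total effect is the pooled difference.
Pooled: Drug W 28.4% vs Drug B 39.0%; Drug W is lower overall.

decreases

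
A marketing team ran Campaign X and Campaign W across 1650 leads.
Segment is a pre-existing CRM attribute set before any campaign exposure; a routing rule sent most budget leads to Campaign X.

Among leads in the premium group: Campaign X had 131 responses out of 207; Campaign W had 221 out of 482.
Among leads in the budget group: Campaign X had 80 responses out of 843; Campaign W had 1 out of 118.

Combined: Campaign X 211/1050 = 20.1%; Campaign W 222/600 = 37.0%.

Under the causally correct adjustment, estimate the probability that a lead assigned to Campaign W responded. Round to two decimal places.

The stratified and pooled comparisons disagree (Campaign X wins within each customer segment; Campaign W wins overall), so the answer turns on the causal role of customer segment.
Nothing the campaign does changes customer segment; the imbalance is an allocation artefact. With customer segment also predicting the outcome, the pooled figure is confounded, and the within-stratum comparison is the causal one.
Standardising Campaign W to the population customer segment mix: 0.418·221/482 + 0.582·1/118 = 0.196.

0.20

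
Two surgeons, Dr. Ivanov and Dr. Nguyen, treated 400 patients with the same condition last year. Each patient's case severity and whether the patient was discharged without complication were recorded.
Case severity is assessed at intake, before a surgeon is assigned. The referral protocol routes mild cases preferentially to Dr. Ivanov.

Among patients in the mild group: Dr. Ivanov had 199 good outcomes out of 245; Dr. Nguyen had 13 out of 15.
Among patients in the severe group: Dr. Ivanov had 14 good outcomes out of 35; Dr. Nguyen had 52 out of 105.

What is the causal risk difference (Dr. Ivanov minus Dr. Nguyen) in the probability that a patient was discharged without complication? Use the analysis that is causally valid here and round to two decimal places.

Since case severity is a pre-existing factor (not a product of the surgeon) and it affects the outcome on its own, it is a confounder. The stratified rates, not the pooled rate, identify the causal effect.
Adjusting over the population distribution of case severity: 0.650·(0.812−0.867) + 0.350·(0.400−0.495) = -0.069.

-0.07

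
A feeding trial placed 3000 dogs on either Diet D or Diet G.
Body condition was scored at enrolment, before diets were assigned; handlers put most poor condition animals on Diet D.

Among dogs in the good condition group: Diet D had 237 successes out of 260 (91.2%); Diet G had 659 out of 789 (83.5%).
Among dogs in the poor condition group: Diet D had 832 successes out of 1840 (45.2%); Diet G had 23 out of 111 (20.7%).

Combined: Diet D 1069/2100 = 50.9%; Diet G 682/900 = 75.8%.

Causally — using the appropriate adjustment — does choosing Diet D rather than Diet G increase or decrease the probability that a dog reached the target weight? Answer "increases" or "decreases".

increases

Diet D is higher inside every starting body condition stratum but Diet G is higher in aggregate. Whether to stratify depends on how starting body condition relates to the diet.
Here starting body condition is a common cause — it drives both which diet a case falls under and the outcome. The crude comparison mixes populations; the stratum-specific rates are the causally relevant ones.
Within each level — good condition: 91.2% vs 83.5%; poor condition: 45.2% vs 20.7% — Diet D is higher every time.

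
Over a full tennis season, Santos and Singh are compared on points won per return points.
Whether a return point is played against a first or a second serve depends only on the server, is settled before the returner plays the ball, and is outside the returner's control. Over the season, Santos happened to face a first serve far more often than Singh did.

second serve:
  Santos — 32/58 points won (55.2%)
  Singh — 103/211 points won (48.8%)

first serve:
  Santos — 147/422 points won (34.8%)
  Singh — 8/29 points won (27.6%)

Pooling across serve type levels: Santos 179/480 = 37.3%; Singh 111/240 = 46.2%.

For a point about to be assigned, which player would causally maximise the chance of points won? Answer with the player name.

Santos

Within every serve type level Santos has the higher rate, yet pooled Singh does — Simpson's reversal.
Nothing the player does changes serve type; the imbalance is an allocation artefact. With serve type also predicting the outcome, the pooled figure is confounded, and the within-stratum comparison is the causal one.
Within each level — second serve: 55.2% vs 48.8%; first serve: 34.8% vs 27.6% — Santos is higher every time.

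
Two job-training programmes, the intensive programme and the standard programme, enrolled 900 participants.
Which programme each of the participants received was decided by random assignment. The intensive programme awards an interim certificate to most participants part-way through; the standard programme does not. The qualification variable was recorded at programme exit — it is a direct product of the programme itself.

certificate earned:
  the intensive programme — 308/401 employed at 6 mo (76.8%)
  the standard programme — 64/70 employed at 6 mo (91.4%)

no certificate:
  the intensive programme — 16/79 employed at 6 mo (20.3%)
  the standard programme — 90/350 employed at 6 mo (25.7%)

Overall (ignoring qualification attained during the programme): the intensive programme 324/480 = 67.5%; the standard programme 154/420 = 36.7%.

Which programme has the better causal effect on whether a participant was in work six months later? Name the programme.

the standard programme is higher inside every qualification attained during the programme stratum but the intensive programme is higher in aggregate. Whether to stratify depends on how qualification attained during the programme relates to the programme.
Stratifying would compare programmes among participants the programmes themselves sorted into qualification attained during the programme groups — a form of selection on an intermediate. The unconditioned pooled rates give the total causal effect.
Pooled: the intensive programme 67.5% vs the standard programme 36.7%; the intensive programme is higher overall.

the intensive programme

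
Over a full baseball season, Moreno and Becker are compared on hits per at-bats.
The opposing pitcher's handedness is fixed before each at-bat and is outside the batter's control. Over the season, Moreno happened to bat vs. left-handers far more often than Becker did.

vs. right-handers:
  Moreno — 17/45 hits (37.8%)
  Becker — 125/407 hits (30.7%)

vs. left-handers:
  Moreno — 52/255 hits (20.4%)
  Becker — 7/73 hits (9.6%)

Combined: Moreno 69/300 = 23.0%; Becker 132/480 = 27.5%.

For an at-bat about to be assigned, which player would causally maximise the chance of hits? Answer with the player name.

Pitcher handedness is set before the player has any effect — it is not caused by the player — and it independently drives the outcome. That makes it a confounder, so the causal comparison is within pitcher handedness levels.
Within each level — vs. right-handers: 37.8% vs 30.7%; vs. left-handers: 20.4% vs 9.6% — Moreno is higher every time.

Moreno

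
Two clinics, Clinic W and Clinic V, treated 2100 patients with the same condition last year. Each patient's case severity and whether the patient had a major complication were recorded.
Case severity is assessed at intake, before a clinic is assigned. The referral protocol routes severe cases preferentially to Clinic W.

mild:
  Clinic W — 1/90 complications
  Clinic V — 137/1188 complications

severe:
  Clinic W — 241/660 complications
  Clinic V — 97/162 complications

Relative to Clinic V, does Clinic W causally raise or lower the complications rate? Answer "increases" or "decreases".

The stratified and pooled comparisons disagree (Clinic W wins within each case severity; Clinic V wins overall), so the answer turns on the causal role of case severity.
Nothing the clinic does changes case severity; the imbalance is an allocation artefact. With case severity also predicting the outcome, the pooled figure is confounded, and the within-stratum comparison is the causal one.
Within each level — mild: 1.1% vs 11.5%; severe: 36.5% vs 59.9% — Clinic W is lower every time.

decreases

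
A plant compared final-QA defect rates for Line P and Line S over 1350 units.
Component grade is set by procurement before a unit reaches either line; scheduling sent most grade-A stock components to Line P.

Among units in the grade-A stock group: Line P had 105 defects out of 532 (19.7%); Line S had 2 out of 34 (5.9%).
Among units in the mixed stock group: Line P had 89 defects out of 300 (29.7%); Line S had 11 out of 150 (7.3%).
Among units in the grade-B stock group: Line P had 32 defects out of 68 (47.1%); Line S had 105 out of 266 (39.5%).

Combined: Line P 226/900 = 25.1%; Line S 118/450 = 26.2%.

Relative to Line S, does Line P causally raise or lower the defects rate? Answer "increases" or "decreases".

Within every component grade level Line S has the lower rate, yet pooled Line P does — Simpson's reversal.
Component grade differs across lines for reasons unrelated to any effect of the line itself, and it separately predicts the outcome — a classic confounder. We must compare within component grade levels.
Within each level — grade-A stock: 19.7% vs 5.9%; mixed stock: 29.7% vs 7.3%; grade-B stock: 47.1% vs 39.5% — Line S is lower every time.

increases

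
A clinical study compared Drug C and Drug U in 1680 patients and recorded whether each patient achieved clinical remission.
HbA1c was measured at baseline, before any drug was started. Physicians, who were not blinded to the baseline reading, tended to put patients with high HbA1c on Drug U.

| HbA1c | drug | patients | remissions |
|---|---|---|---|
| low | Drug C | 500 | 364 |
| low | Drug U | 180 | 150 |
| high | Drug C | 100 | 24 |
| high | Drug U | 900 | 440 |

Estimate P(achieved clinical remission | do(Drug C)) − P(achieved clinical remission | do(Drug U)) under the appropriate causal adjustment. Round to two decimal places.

Here HbA1c is a common cause — it drives both which drug a case falls under and the outcome. The crude comparison mixes populations; the stratum-specific rates are the causally relevant ones.
Adjusting over the population distribution of HbA1c: 0.405·(0.728−0.833) + 0.595·(0.240−0.489) = -0.191.

-0.19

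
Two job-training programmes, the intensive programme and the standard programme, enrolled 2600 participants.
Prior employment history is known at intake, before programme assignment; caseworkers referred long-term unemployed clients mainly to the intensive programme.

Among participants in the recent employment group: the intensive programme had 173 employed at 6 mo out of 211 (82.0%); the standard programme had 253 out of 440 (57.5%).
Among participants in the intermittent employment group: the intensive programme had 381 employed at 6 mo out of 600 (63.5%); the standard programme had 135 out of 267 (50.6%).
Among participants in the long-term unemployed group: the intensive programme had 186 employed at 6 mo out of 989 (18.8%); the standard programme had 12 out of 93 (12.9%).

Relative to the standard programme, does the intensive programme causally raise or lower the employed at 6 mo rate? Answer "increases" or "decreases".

The prior employment history-specific comparison favours the intensive programme throughout, but the pooled figures favour the standard programme. The question is whether to condition on prior employment history.
Prior employment history differs across programmes for reasons unrelated to any effect of the programme itself, and it separately predicts the outcome — a classic confounder. We must compare within prior employment history levels.
Within each level — recent employment: 82.0% vs 57.5%; intermittent employment: 63.5% vs 50.6%; long-term unemployed: 18.8% vs 12.9% — the intensive programme is higher every time.

increases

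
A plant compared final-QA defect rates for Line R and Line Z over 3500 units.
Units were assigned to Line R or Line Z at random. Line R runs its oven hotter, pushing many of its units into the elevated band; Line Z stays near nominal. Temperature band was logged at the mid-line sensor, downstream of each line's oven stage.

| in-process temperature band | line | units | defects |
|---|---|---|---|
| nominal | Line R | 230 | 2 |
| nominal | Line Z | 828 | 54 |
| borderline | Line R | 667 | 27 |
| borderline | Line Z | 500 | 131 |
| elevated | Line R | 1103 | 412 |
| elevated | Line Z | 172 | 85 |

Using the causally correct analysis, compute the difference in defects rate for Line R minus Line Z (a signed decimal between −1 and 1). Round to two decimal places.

In-process temperature band lies on the pathway line → in-process temperature band → outcome, so adjusting for it blocks the indirect effect. For the total causal effect of line, use the unadjusted pooled rates.
The causal difference is the pooled difference: 0.221 − 0.180 = +0.041.

+0.04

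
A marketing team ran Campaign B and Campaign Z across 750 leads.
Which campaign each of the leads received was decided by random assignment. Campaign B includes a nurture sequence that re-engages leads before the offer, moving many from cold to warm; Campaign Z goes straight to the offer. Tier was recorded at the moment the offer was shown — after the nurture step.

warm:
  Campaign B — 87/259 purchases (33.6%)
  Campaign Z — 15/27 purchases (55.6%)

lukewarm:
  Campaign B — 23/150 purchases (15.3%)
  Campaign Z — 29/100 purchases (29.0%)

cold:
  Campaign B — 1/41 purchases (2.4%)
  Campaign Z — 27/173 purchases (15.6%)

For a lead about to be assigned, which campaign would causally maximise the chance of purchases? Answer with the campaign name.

Within every engagement tier level Campaign Z has the higher rate, yet pooled Campaign B does — Simpson's reversal.
Engagement tier lies on the pathway campaign → engagement tier → outcome, so adjusting for it blocks the indirect effect. For the total causal effect of campaign, use the unadjusted pooled rates.
Pooled: Campaign B 24.7% vs Campaign Z 23.7%; Campaign B is higher overall.

Campaign B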